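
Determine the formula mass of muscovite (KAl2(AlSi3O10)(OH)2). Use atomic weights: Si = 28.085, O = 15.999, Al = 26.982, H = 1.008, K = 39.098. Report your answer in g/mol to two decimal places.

398.30 g/mol

M = 1·39.098 + 3·26.982 + 3·28.085 + 12·15.999 + 2·1.008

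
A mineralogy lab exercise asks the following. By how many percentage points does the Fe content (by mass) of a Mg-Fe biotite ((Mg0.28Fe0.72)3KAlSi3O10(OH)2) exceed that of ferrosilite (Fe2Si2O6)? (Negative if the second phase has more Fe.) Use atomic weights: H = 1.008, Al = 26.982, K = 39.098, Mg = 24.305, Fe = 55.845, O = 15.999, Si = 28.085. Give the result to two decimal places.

Fe in (Mg0.28Fe0.72)3KAlSi3O10(OH)2: molar mass 485.380 g/mol; 2.16×55.845 = 120.625 g → 24.85 wt%.
Fe in Fe2Si2O6: molar mass 263.854 g/mol; 2×55.845 = 111.690 g → 42.33 wt%.
Difference = 24.85 − 42.33 = -17.48 percentage points.

-17.48 percentage points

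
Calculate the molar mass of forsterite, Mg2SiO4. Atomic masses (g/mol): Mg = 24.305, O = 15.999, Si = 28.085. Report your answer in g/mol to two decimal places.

M = 2·24.305 + 1·28.085 + 4·15.999

140.69 g/mol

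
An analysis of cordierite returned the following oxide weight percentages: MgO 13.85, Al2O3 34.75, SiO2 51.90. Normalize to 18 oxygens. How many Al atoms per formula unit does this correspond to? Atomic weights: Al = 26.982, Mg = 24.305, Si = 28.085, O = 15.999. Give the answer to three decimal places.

13.85 wt% MgO ÷ 40.304 g/mol = 0.34364 mol, giving 0.34364 Mg and 0.34364 O.
34.75 wt% Al2O3 ÷ 101.961 g/mol = 0.34082 mol, giving 0.68164 Al and 1.02246 O.
51.90 wt% SiO2 ÷ 60.083 g/mol = 0.86381 mol, giving 0.86381 Si and 1.72762 O.
Oxygen sums to 3.09372; scaling by 18/3.09372 = 5.81824 puts the formula on 18 O.
Al: 0.68164 × 5.81824 = 3.966 atoms per formula unit.

3.966 Al apfu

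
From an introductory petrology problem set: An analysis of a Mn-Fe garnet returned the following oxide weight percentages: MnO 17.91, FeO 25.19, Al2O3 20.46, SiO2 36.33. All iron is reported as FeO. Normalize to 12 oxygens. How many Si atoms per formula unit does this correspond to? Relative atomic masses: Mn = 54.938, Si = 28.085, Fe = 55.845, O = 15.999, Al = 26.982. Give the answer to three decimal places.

17.91 wt% MnO ÷ 70.937 g/mol = 0.25248 mol, giving 0.25248 Mn and 0.25248 O.
25.19 wt% FeO ÷ 71.844 g/mol = 0.35062 mol, giving 0.35062 Fe and 0.35062 O.
20.46 wt% Al2O3 ÷ 101.961 g/mol = 0.20066 mol, giving 0.40132 Al and 0.60198 O.
36.33 wt% SiO2 ÷ 60.083 g/mol = 0.60466 mol, giving 0.60466 Si and 1.20932 O.
Oxygen sums to 2.41440; scaling by 12/2.41440 = 4.97018 puts the formula on 12 O.
Si: 0.60466 × 4.97018 = 3.005 atoms per formula unit.

3.005 Si apfu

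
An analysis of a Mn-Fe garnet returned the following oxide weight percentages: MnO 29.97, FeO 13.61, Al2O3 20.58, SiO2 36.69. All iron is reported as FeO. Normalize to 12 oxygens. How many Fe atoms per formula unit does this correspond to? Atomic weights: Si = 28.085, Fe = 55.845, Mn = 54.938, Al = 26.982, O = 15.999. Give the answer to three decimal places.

MnO (M=70.937): mol = 0.42249; Mn = 0.42249, O = 0.42249.
FeO (M=71.844): mol = 0.18944; Fe = 0.18944, O = 0.18944.
Al2O3 (M=101.961): mol = 0.20184; Al = 0.40368, O = 0.60552.
SiO2 (M=60.083): mol = 0.61066; Si = 0.61066, O = 1.22132.
ΣO = 2.43877; factor = 12/ΣO = 4.92051.
Fe apfu = 0.18944 × 4.92051 = 0.932.

0.932 Fe apfu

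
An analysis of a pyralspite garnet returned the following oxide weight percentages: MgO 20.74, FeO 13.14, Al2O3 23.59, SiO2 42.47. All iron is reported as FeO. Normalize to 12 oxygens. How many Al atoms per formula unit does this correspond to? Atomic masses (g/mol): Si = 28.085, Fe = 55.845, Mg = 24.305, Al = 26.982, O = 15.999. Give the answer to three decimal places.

MgO: 20.74/40.304 = 0.51459 mol → 0.51459 mol Mg, 0.51459 mol O.
FeO: 13.14/71.844 = 0.18290 mol → 0.18290 mol Fe, 0.18290 mol O.
Al2O3: 23.59/101.961 = 0.23136 mol → 0.46272 mol Al, 0.69408 mol O.
SiO2: 42.47/60.083 = 0.70686 mol → 0.70686 mol Si, 1.41372 mol O.
Total oxygen = 2.80529 mol. Normalization factor = 12/2.80529 = 4.27763.
Al per 12 O = 0.46272 × 4.27763 = 1.979.

1.979 Al apfu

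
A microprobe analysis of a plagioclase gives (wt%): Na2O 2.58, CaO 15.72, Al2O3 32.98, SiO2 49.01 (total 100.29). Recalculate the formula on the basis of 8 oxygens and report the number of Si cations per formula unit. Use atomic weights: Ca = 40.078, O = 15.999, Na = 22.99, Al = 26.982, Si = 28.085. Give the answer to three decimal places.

2.232 Si apfu

Na2O: 2.58/61.979 = 0.04163 mol → 0.08326 mol Na, 0.04163 mol O.
CaO: 15.72/56.077 = 0.28033 mol → 0.28033 mol Ca, 0.28033 mol O.
Al2O3: 32.98/101.961 = 0.32346 mol → 0.64692 mol Al, 0.97038 mol O.
SiO2: 49.01/60.083 = 0.81570 mol → 0.81570 mol Si, 1.63140 mol O.
Total oxygen = 2.92374 mol. Normalization factor = 8/2.92374 = 2.73622.
Si per 8 O = 0.81570 × 2.73622 = 2.232.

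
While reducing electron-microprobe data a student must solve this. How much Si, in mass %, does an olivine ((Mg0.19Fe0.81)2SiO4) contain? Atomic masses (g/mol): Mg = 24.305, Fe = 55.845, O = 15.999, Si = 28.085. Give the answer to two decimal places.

14.64 mass %

M((Mg0.19Fe0.81)2SiO4) = 191.786 g/mol.
Si contributes 1 × 28.085 = 28.085 g per mole.
28.085/191.786 = 0.1464 → 14.64%.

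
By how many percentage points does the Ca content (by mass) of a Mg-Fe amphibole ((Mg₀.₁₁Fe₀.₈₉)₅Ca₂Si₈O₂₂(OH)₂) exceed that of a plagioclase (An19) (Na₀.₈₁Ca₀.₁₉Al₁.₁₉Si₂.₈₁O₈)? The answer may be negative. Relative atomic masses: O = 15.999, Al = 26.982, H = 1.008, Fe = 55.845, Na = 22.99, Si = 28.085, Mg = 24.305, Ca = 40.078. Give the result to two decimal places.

First mineral: 80.156 g Ca in 952.706 g formula = 8.41 wt% Ca.
Second mineral: 7.615 g Ca in 265.256 g formula = 2.87 wt% Ca.
8.41% − 2.87% gives a difference of 5.54 percentage points.

5.54 percentage points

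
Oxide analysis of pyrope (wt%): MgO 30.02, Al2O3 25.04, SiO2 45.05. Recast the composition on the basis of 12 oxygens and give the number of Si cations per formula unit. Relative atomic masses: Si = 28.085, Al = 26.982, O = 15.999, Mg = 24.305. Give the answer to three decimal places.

MgO: 30.02/40.304 = 0.74484 mol → 0.74484 mol Mg, 0.74484 mol O.
Al2O3: 25.04/101.961 = 0.24558 mol → 0.49116 mol Al, 0.73674 mol O.
SiO2: 45.05/60.083 = 0.74980 mol → 0.74980 mol Si, 1.49960 mol O.
Total oxygen = 2.98118 mol. Normalization factor = 12/2.98118 = 4.02525.
Si per 12 O = 0.74980 × 4.02525 = 3.018.

3.018 Si apfu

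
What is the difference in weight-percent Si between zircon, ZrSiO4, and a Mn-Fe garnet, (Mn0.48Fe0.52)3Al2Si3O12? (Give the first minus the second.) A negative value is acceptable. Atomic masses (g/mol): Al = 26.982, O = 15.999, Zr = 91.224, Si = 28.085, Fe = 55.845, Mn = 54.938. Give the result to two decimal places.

Si in ZrSiO4: molar mass 183.305 g/mol; 1×28.085 = 28.085 g → 15.32 wt%.
Si in (Mn0.48Fe0.52)3Al2Si3O12: molar mass 496.436 g/mol; 3×28.085 = 84.255 g → 16.97 wt%.
Difference = 15.32 − 16.97 = -1.65 percentage points.

-1.65 percentage points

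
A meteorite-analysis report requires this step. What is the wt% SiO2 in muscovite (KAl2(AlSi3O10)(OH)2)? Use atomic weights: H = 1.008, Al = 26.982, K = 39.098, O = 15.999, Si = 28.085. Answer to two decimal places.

45.25 wt%

Formula mass = 398.303 g/mol.
3 Si → 3.0000 mol SiO2 per formula unit; M(SiO2) = 60.083, so SiO2 mass = 180.249 g.
180.249/398.303 × 100 = 45.25 wt%.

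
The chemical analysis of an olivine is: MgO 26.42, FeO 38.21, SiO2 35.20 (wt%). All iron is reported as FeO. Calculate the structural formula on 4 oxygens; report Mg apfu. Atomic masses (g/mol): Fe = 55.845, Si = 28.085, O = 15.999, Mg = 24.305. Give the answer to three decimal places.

1.111 Mg apfu

26.42 wt% MgO ÷ 40.304 g/mol = 0.65552 mol, giving 0.65552 Mg and 0.65552 O.
38.21 wt% FeO ÷ 71.844 g/mol = 0.53185 mol, giving 0.53185 Fe and 0.53185 O.
35.20 wt% SiO2 ÷ 60.083 g/mol = 0.58586 mol, giving 0.58586 Si and 1.17172 O.
Oxygen sums to 2.35909; scaling by 4/2.35909 = 1.69557 puts the formula on 4 O.
Mg: 0.65552 × 1.69557 = 1.111 atoms per formula unit.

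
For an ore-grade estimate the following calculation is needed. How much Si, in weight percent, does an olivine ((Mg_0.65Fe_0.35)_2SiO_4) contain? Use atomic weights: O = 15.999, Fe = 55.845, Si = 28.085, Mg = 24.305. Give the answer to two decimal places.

17.25 weight percent

Molar mass of (Mg_0.65Fe_0.35)_2SiO_4: 1.30×24.305 + 0.70×55.845 + 1×28.085 + 4×15.999 = 162.769 g/mol.
Mass of Si per formula unit: 1 × 28.085 = 28.085 g.
Weight fraction Si = 28.085 / 162.769 = 0.1725.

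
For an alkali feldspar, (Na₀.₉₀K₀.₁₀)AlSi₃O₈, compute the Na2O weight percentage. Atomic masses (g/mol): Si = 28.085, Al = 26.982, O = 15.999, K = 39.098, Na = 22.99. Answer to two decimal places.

10.57 wt%

Formula mass = 263.830 g/mol.
0.90 Na → 0.4500 mol Na2O per formula unit; M(Na2O) = 61.979, so Na2O mass = 27.891 g.
27.891/263.830 × 100 = 10.57 wt%.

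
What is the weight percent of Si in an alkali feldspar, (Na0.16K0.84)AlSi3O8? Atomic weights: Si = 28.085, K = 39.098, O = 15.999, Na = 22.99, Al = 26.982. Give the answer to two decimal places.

30.55 wt%

Molar mass of (Na0.16K0.84)AlSi3O8: 0.16·22.99 + 0.84·39.098 + 1·26.982 + 3·28.085 + 8·15.999 = 275.750 g/mol.
Mass of Si per formula unit: 3 × 28.085 = 84.255 g.
Weight fraction Si = 84.255 / 275.750 = 0.3055.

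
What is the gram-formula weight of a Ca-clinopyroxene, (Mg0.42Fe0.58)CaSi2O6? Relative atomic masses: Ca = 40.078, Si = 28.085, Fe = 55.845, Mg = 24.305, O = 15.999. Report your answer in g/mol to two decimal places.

Mg: 0.42 × 24.305 = 10.2081
Fe: 0.58 × 55.845 = 32.3901
Ca: 1 × 40.078 = 40.0780
Si: 2 × 28.085 = 56.1700
O: 6 × 15.999 = 95.9940
Summing the contributions gives the formula mass.

234.84 g/mol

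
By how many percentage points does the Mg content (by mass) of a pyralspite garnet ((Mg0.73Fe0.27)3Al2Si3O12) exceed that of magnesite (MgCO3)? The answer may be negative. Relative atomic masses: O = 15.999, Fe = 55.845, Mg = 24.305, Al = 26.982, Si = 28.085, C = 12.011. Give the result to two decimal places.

Mg in (Mg0.73Fe0.27)3Al2Si3O12: molar mass 428.669 g/mol; 2.19×24.305 = 53.228 g → 12.42 wt%.
Mg in MgCO3: molar mass 84.313 g/mol; 1×24.305 = 24.305 g → 28.83 wt%.
Difference = 12.42 − 28.83 = -16.41 percentage points.

-16.41 percentage points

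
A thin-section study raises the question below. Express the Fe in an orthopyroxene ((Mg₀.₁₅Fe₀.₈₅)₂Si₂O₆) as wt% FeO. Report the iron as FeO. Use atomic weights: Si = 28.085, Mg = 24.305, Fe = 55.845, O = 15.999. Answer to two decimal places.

48.01 wt%

Formula mass = 254.392 g/mol.
1.70 Fe → 1.7000 mol FeO per formula unit; M(FeO) = 71.844, so FeO mass = 122.135 g.
122.135/254.392 × 100 = 48.01 wt%.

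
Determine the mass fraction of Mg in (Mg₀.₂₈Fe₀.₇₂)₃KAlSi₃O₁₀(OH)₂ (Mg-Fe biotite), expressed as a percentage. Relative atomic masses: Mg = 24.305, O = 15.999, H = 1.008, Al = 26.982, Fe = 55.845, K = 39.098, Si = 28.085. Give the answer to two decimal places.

4.21 weight percent

Molar mass of (Mg₀.₂₈Fe₀.₇₂)₃KAlSi₃O₁₀(OH)₂: 0.84*24.305 + 2.16*55.845 + 1*39.098 + 1*26.982 + 3*28.085 + 12*15.999 + 2*1.008 = 485.380 g/mol.
Mass of Mg per formula unit: 0.84 × 24.305 = 20.416 g.
Weight fraction Mg = 20.416 / 485.380 = 0.0421.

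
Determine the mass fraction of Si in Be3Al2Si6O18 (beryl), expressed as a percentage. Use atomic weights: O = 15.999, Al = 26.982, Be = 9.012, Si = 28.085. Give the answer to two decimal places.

31.35 mass %

Formula mass = 3·9.012 + 2·26.982 + 6·28.085 + 18·15.999 = 537.492 g/mol, of which 168.510 g is Si.
So Si makes up 168.510/537.492 = 0.3135 of the mass, i.e. 31.35%.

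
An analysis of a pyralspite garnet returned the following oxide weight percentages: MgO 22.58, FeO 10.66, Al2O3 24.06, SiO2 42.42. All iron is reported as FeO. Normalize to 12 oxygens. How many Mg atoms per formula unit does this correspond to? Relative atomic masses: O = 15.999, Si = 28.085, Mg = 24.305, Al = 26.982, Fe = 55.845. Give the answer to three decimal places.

22.58 wt% MgO ÷ 40.304 g/mol = 0.56024 mol, giving 0.56024 Mg and 0.56024 O.
10.66 wt% FeO ÷ 71.844 g/mol = 0.14838 mol, giving 0.14838 Fe and 0.14838 O.
24.06 wt% Al2O3 ÷ 101.961 g/mol = 0.23597 mol, giving 0.47194 Al and 0.70791 O.
42.42 wt% SiO2 ÷ 60.083 g/mol = 0.70602 mol, giving 0.70602 Si and 1.41204 O.
Oxygen sums to 2.82857; scaling by 12/2.82857 = 4.24243 puts the formula on 12 O.
Mg: 0.56024 × 4.24243 = 2.377 atoms per formula unit.

2.377 Mg apfu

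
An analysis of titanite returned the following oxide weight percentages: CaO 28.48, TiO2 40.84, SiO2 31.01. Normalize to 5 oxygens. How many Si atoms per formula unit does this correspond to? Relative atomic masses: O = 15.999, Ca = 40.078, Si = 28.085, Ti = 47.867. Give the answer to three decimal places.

CaO (M=56.077): mol = 0.50787; Ca = 0.50787, O = 0.50787.
TiO2 (M=79.865): mol = 0.51136; Ti = 0.51136, O = 1.02272.
SiO2 (M=60.083): mol = 0.51612; Si = 0.51612, O = 1.03224.
ΣO = 2.56283; factor = 5/ΣO = 1.95097.
Si apfu = 0.51612 × 1.95097 = 1.007.

1.007 Si apfu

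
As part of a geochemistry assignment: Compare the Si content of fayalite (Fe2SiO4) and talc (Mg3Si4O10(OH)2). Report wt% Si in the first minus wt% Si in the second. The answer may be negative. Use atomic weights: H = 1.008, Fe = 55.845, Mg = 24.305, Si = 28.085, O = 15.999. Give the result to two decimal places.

First mineral: 28.085 g Si in 203.771 g formula = 13.78 wt% Si.
Second mineral: 112.340 g Si in 379.259 g formula = 29.62 wt% Si.
13.78% − 29.62% gives a difference of -15.84 percentage points.

-15.84 percentage points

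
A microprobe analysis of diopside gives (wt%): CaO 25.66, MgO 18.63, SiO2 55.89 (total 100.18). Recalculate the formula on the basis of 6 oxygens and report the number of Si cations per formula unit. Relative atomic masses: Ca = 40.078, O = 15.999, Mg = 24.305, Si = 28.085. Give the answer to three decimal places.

CaO (M=56.077): mol = 0.45759; Ca = 0.45759, O = 0.45759.
MgO (M=40.304): mol = 0.46224; Mg = 0.46224, O = 0.46224.
SiO2 (M=60.083): mol = 0.93021; Si = 0.93021, O = 1.86042.
ΣO = 2.78025; factor = 6/ΣO = 2.15808.
Si apfu = 0.93021 × 2.15808 = 2.007.

2.007 Si apfu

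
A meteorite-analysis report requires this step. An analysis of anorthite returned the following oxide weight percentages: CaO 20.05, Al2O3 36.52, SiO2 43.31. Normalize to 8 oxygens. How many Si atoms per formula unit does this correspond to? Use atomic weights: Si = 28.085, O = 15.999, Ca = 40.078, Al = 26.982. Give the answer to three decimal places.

20.05 wt% CaO ÷ 56.077 g/mol = 0.35754 mol, giving 0.35754 Ca and 0.35754 O.
36.52 wt% Al2O3 ÷ 101.961 g/mol = 0.35818 mol, giving 0.71636 Al and 1.07454 O.
43.31 wt% SiO2 ÷ 60.083 g/mol = 0.72084 mol, giving 0.72084 Si and 1.44168 O.
Oxygen sums to 2.87376; scaling by 8/2.87376 = 2.78381 puts the formula on 8 O.
Si: 0.72084 × 2.78381 = 2.007 atoms per formula unit.

2.007 Si apfu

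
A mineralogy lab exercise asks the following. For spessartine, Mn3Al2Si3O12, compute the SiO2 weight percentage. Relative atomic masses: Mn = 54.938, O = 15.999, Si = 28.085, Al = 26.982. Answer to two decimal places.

Formula mass = 495.021 g/mol.
3 Si → 3.0000 mol SiO2 per formula unit; M(SiO2) = 60.083, so SiO2 mass = 180.249 g.
180.249/495.021 × 100 = 36.41 wt%.

36.41 wt%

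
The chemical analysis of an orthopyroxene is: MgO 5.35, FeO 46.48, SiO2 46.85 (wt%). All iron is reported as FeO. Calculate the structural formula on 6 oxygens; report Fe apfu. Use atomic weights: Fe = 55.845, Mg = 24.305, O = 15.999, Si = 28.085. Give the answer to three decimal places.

MgO (M=40.304): mol = 0.13274; Mg = 0.13274, O = 0.13274.
FeO (M=71.844): mol = 0.64696; Fe = 0.64696, O = 0.64696.
SiO2 (M=60.083): mol = 0.77975; Si = 0.77975, O = 1.55950.
ΣO = 2.33920; factor = 6/ΣO = 2.56498.
Fe apfu = 0.64696 × 2.56498 = 1.659.

1.659 Fe apfu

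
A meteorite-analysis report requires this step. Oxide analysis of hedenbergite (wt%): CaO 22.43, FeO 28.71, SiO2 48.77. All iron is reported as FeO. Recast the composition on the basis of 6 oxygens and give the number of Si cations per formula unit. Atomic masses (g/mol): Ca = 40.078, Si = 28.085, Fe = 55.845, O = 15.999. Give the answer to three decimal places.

CaO: 22.43/56.077 = 0.39999 mol → 0.39999 mol Ca, 0.39999 mol O.
FeO: 28.71/71.844 = 0.39962 mol → 0.39962 mol Fe, 0.39962 mol O.
SiO2: 48.77/60.083 = 0.81171 mol → 0.81171 mol Si, 1.62342 mol O.
Total oxygen = 2.42303 mol. Normalization factor = 6/2.42303 = 2.47624.
Si per 6 O = 0.81171 × 2.47624 = 2.010.

2.010 Si apfu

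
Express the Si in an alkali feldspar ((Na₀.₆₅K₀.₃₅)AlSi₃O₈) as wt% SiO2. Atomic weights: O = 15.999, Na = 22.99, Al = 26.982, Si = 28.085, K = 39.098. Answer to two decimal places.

Molar mass of (Na₀.₆₅K₀.₃₅)AlSi₃O₈ = 0.65·22.99 + 0.35·39.098 + 1·26.982 + 3·28.085 + 8·15.999 = 267.857 g/mol.
Each formula unit contains 3 Si, equivalent to 3/1 = 3.0000 mol SiO2.
M(SiO2) = 1×28.085 + 2×15.999 = 60.083 g/mol.
Mass of SiO2 per formula unit = 3.0000 × 60.083 = 180.249 g.
SiO2 wt% = 180.249 / 267.857 × 100 = 67.29%.

67.29 wt%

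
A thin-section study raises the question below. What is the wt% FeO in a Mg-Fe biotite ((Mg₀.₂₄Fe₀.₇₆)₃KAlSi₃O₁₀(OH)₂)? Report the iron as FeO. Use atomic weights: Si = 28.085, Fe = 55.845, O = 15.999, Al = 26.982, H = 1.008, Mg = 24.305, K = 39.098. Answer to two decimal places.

M((Mg₀.₂₄Fe₀.₇₆)₃KAlSi₃O₁₀(OH)₂) = 489.165 g/mol; M(FeO) = 71.844 g/mol.
Moles FeO per formula unit = 2.28 Fe ÷ 1 = 2.2800.
FeO fraction = (2.2800 × 71.844) / 489.165 = 163.804/489.165 = 0.3349.

33.49 wt%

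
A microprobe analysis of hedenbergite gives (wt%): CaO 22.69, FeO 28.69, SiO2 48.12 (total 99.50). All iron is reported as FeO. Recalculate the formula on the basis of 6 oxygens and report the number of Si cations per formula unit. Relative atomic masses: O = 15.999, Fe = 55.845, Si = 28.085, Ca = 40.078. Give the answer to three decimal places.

1.997 Si apfu

22.69 wt% CaO ÷ 56.077 g/mol = 0.40462 mol, giving 0.40462 Ca and 0.40462 O.
28.69 wt% FeO ÷ 71.844 g/mol = 0.39934 mol, giving 0.39934 Fe and 0.39934 O.
48.12 wt% SiO2 ÷ 60.083 g/mol = 0.80089 mol, giving 0.80089 Si and 1.60178 O.
Oxygen sums to 2.40574; scaling by 6/2.40574 = 2.49404 puts the formula on 6 O.
Si: 0.80089 × 2.49404 = 1.997 atoms per formula unit.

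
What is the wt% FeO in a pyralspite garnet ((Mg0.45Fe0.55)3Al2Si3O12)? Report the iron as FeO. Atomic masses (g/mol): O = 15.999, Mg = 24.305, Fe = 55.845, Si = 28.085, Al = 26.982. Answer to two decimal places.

26.04 wt%

Formula mass = 455.163 g/mol.
1.65 Fe → 1.6500 mol FeO per formula unit; M(FeO) = 71.844, so FeO mass = 118.543 g.
118.543/455.163 × 100 = 26.04 wt%.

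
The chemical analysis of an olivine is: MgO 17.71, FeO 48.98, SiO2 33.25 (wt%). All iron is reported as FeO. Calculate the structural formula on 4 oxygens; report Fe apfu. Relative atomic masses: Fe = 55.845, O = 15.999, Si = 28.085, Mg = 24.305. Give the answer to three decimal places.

17.71 wt% MgO ÷ 40.304 g/mol = 0.43941 mol, giving 0.43941 Mg and 0.43941 O.
48.98 wt% FeO ÷ 71.844 g/mol = 0.68175 mol, giving 0.68175 Fe and 0.68175 O.
33.25 wt% SiO2 ÷ 60.083 g/mol = 0.55340 mol, giving 0.55340 Si and 1.10680 O.
Oxygen sums to 2.22796; scaling by 4/2.22796 = 1.79536 puts the formula on 4 O.
Fe: 0.68175 × 1.79536 = 1.224 atoms per formula unit.

1.224 Fe apfu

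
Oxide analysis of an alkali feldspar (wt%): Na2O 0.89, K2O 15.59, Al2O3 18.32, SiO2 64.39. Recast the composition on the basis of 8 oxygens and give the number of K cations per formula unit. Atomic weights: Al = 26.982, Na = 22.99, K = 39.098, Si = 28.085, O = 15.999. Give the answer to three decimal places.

0.925 K apfu

Na2O: 0.89/61.979 = 0.01436 mol → 0.02872 mol Na, 0.01436 mol O.
K2O: 15.59/94.195 = 0.16551 mol → 0.33102 mol K, 0.16551 mol O.
Al2O3: 18.32/101.961 = 0.17968 mol → 0.35936 mol Al, 0.53904 mol O.
SiO2: 64.39/60.083 = 1.07168 mol → 1.07168 mol Si, 2.14336 mol O.
Total oxygen = 2.86227 mol. Normalization factor = 8/2.86227 = 2.79498.
K per 8 O = 0.33102 × 2.79498 = 0.925.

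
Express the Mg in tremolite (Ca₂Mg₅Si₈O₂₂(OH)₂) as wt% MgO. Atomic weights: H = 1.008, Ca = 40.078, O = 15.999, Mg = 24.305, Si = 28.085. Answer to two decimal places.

24.81 wt%

M(Ca₂Mg₅Si₈O₂₂(OH)₂) = 812.353 g/mol; M(MgO) = 40.304 g/mol.
Moles MgO per formula unit = 5 Mg ÷ 1 = 5.0000.
MgO fraction = (5.0000 × 40.304) / 812.353 = 201.520/812.353 = 0.2481.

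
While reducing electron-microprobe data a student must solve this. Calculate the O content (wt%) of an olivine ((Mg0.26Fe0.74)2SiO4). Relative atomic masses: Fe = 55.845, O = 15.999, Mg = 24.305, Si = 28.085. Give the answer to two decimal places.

34.15 wt%

M((Mg0.26Fe0.74)2SiO4) = 187.370 g/mol.
O contributes 4 × 15.999 = 63.996 g per mole.
63.996/187.370 = 0.3415 → 34.15%.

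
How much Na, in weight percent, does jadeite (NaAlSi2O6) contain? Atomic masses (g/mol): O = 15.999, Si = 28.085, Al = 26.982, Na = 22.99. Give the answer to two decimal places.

11.37 weight percent

Formula mass = 1×22.99 + 1×26.982 + 2×28.085 + 6×15.999 = 202.136 g/mol, of which 22.990 g is Na.
So Na makes up 22.990/202.136 = 0.1137 of the mass, i.e. 11.37%.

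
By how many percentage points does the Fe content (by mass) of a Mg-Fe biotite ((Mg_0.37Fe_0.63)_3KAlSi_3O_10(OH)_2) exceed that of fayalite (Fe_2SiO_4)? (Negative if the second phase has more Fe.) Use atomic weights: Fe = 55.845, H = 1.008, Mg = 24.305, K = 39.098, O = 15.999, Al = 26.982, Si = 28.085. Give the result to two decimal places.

Fe in (Mg_0.37Fe_0.63)_3KAlSi_3O_10(OH)_2: molar mass 476.865 g/mol; 1.89×55.845 = 105.547 g → 22.13 wt%.
Fe in Fe_2SiO_4: molar mass 203.771 g/mol; 2×55.845 = 111.690 g → 54.81 wt%.
Difference = 22.13 − 54.81 = -32.68 percentage points.

-32.68 percentage points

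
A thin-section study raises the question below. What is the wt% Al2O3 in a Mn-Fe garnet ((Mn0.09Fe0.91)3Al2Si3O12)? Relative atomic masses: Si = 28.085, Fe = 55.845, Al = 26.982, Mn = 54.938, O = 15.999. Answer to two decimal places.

M((Mn0.09Fe0.91)3Al2Si3O12) = 497.497 g/mol; M(Al2O3) = 101.961 g/mol.
Moles Al2O3 per formula unit = 2 Al ÷ 2 = 1.0000.
Al2O3 fraction = (1.0000 × 101.961) / 497.497 = 101.961/497.497 = 0.2049.

20.49 wt%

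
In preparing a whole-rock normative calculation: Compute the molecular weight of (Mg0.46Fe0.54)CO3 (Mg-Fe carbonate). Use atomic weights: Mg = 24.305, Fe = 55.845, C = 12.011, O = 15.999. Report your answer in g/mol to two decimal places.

101.34 g/mol

M = 0.46×24.305 + 0.54×55.845 + 1×12.011 + 3×15.999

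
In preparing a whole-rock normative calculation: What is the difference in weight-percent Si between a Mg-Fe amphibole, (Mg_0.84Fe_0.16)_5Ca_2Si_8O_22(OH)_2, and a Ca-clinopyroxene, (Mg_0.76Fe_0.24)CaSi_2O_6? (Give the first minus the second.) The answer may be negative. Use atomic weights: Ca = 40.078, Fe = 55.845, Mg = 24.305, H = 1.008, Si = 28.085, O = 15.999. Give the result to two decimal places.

1.76 percentage points

First mineral: 224.680 g Si in 837.585 g formula = 26.82 wt% Si.
Second mineral: 56.170 g Si in 224.117 g formula = 25.06 wt% Si.
26.82% − 25.06% gives a difference of 1.76 percentage points.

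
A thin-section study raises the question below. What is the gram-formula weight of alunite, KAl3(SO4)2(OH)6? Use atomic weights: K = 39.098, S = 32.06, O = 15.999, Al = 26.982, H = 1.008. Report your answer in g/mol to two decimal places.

K: 1 × 39.098 = 39.0980
Al: 3 × 26.982 = 80.9460
S: 2 × 32.06 = 64.1200
O: 14 × 15.999 = 223.9860
H: 6 × 1.008 = 6.0480
Summing the contributions gives the formula mass.

414.20 g/mol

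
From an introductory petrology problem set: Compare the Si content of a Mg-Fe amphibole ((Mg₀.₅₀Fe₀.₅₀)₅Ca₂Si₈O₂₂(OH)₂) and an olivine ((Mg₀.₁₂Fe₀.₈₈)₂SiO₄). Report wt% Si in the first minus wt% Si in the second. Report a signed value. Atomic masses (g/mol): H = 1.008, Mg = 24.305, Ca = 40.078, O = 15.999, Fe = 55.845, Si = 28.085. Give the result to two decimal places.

Si in (Mg₀.₅₀Fe₀.₅₀)₅Ca₂Si₈O₂₂(OH)₂: molar mass 891.203 g/mol; 8×28.085 = 224.680 g → 25.21 wt%.
Si in (Mg₀.₁₂Fe₀.₈₈)₂SiO₄: molar mass 196.201 g/mol; 1×28.085 = 28.085 g → 14.31 wt%.
Difference = 25.21 − 14.31 = 10.90 percentage points.

10.90 percentage points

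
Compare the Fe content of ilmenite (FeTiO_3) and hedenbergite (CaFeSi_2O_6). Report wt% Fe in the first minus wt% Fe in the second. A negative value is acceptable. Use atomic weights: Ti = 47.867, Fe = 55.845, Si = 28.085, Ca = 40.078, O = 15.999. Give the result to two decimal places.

First mineral: 55.845 g Fe in 151.709 g formula = 36.81 wt% Fe.
Second mineral: 55.845 g Fe in 248.087 g formula = 22.51 wt% Fe.
36.81% − 22.51% gives a difference of 14.30 percentage points.

14.30 percentage points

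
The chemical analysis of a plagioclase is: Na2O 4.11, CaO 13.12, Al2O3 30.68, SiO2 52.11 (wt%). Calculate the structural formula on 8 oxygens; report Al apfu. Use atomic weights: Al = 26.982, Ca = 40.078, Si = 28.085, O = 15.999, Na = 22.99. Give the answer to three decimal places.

Na2O (M=61.979): mol = 0.06631; Na = 0.13262, O = 0.06631.
CaO (M=56.077): mol = 0.23396; Ca = 0.23396, O = 0.23396.
Al2O3 (M=101.961): mol = 0.30090; Al = 0.60180, O = 0.90270.
SiO2 (M=60.083): mol = 0.86730; Si = 0.86730, O = 1.73460.
ΣO = 2.93757; factor = 8/ΣO = 2.72334.
Al apfu = 0.60180 × 2.72334 = 1.639.

1.639 Al apfu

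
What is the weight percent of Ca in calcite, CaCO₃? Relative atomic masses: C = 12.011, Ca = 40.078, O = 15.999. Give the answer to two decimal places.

40.04 mass %

Molar mass of CaCO₃: 1·40.078 + 1·12.011 + 3·15.999 = 100.086 g/mol.
Mass of Ca per formula unit: 1 × 40.078 = 40.078 g.
Weight fraction Ca = 40.078 / 100.086 = 0.4004.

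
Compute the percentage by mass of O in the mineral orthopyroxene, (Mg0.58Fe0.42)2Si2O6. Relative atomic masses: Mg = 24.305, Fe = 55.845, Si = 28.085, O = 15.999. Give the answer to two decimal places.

42.24 mass %

Molar mass of (Mg0.58Fe0.42)2Si2O6: 1.16·24.305 + 0.84·55.845 + 2·28.085 + 6·15.999 = 227.268 g/mol.
Mass of O per formula unit: 6 × 15.999 = 95.994 g.
Weight fraction O = 95.994 / 227.268 = 0.4224.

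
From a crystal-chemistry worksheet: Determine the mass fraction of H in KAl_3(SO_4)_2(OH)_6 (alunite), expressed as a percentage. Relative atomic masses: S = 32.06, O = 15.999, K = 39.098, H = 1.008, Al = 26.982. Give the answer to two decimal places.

M(KAl_3(SO_4)_2(OH)_6) = 414.198 g/mol.
H contributes 6 × 1.008 = 6.048 g per mole.
6.048/414.198 = 0.0146 → 1.46%.

1.46 weight percent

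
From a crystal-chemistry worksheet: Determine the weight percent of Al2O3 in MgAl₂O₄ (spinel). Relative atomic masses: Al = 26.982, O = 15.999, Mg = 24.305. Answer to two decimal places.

M(MgAl₂O₄) = 142.265 g/mol; M(Al2O3) = 101.961 g/mol.
Moles Al2O3 per formula unit = 2 Al ÷ 2 = 1.0000.
Al2O3 fraction = (1.0000 × 101.961) / 142.265 = 101.961/142.265 = 0.7167.

71.67 wt%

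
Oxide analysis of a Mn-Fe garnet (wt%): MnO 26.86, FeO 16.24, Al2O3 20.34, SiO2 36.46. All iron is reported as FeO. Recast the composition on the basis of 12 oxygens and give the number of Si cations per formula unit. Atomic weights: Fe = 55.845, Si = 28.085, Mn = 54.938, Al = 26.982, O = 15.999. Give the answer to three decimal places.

3.013 Si apfu

MnO (M=70.937): mol = 0.37865; Mn = 0.37865, O = 0.37865.
FeO (M=71.844): mol = 0.22605; Fe = 0.22605, O = 0.22605.
Al2O3 (M=101.961): mol = 0.19949; Al = 0.39898, O = 0.59847.
SiO2 (M=60.083): mol = 0.60683; Si = 0.60683, O = 1.21366.
ΣO = 2.41683; factor = 12/ΣO = 4.96518.
Si apfu = 0.60683 × 4.96518 = 3.013.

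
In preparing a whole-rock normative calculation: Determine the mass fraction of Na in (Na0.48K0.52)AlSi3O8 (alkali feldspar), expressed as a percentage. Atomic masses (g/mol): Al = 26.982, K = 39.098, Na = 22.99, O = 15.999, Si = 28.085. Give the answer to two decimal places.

M((Na0.48K0.52)AlSi3O8) = 270.595 g/mol.
Na contributes 0.48 × 22.99 = 11.035 g per mole.
11.035/270.595 = 0.0408 → 4.08%.

4.08 weight percent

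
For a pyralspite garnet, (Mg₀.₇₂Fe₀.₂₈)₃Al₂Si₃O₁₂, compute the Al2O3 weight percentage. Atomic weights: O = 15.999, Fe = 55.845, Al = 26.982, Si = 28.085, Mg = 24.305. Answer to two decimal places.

23.73 wt%

M((Mg₀.₇₂Fe₀.₂₈)₃Al₂Si₃O₁₂) = 429.616 g/mol; M(Al2O3) = 101.961 g/mol.
Moles Al2O3 per formula unit = 2 Al ÷ 2 = 1.0000.
Al2O3 fraction = (1.0000 × 101.961) / 429.616 = 101.961/429.616 = 0.2373.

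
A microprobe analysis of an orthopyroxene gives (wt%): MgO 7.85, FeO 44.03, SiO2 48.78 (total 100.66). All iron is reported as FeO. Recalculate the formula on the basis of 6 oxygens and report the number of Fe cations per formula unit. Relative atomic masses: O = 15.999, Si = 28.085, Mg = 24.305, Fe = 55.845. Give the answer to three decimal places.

1.512 Fe apfu

MgO: 7.85/40.304 = 0.19477 mol → 0.19477 mol Mg, 0.19477 mol O.
FeO: 44.03/71.844 = 0.61286 mol → 0.61286 mol Fe, 0.61286 mol O.
SiO2: 48.78/60.083 = 0.81188 mol → 0.81188 mol Si, 1.62376 mol O.
Total oxygen = 2.43139 mol. Normalization factor = 6/2.43139 = 2.46772.
Fe per 6 O = 0.61286 × 2.46772 = 1.512.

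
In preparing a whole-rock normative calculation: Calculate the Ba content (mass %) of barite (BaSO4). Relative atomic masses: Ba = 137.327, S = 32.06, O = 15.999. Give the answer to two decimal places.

Formula mass = 1·137.327 + 1·32.06 + 4·15.999 = 233.383 g/mol, of which 137.327 g is Ba.
So Ba makes up 137.327/233.383 = 0.5884 of the mass, i.e. 58.84%.

58.84 mass %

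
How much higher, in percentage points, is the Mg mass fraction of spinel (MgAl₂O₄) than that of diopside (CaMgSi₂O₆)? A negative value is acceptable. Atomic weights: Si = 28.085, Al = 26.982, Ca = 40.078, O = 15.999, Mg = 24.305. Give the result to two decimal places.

M(MgAl₂O₄) = 142.265 g/mol, so wt% Mg = 24.305/142.265 × 100 = 17.08%.
M(CaMgSi₂O₆) = 216.547 g/mol, so wt% Mg = 24.305/216.547 × 100 = 11.22%.
17.08 − 11.22 = 5.86 pp.

5.86 percentage points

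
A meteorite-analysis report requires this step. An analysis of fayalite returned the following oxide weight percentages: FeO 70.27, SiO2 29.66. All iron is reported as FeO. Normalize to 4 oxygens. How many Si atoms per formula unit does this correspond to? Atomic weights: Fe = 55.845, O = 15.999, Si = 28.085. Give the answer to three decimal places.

1.005 Si apfu

FeO (M=71.844): mol = 0.97809; Fe = 0.97809, O = 0.97809.
SiO2 (M=60.083): mol = 0.49365; Si = 0.49365, O = 0.98730.
ΣO = 1.96539; factor = 4/ΣO = 2.03522.
Si apfu = 0.49365 × 2.03522 = 1.005.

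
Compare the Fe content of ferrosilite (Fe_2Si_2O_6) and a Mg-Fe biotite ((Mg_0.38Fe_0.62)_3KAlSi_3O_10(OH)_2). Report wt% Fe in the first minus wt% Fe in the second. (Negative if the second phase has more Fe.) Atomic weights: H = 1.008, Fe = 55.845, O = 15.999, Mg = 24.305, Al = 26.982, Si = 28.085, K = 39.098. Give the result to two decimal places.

M(Fe_2Si_2O_6) = 263.854 g/mol, so wt% Fe = 111.690/263.854 × 100 = 42.33%.
M((Mg_0.38Fe_0.62)_3KAlSi_3O_10(OH)_2) = 475.918 g/mol, so wt% Fe = 103.872/475.918 × 100 = 21.83%.
42.33 − 21.83 = 20.50 pp.

20.50 percentage points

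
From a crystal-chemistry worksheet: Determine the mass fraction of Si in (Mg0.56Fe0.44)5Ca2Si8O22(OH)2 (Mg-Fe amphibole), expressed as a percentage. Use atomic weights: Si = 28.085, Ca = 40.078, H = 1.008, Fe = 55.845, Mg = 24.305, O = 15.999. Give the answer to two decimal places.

25.48 mass %

Molar mass of (Mg0.56Fe0.44)5Ca2Si8O22(OH)2: 2.80·24.305 + 2.20·55.845 + 2·40.078 + 8·28.085 + 24·15.999 + 2·1.008 = 881.741 g/mol.
Mass of Si per formula unit: 8 × 28.085 = 224.680 g.
Weight fraction Si = 224.680 / 881.741 = 0.2548.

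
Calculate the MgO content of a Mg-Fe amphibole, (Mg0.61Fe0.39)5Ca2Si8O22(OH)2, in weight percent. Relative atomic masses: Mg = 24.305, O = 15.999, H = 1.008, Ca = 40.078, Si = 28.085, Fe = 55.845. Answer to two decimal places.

Molar mass of (Mg0.61Fe0.39)5Ca2Si8O22(OH)2 = 3.05·24.305 + 1.95·55.845 + 2·40.078 + 8·28.085 + 24·15.999 + 2·1.008 = 873.856 g/mol.
Each formula unit contains 3.05 Mg, equivalent to 3.05/1 = 3.0500 mol MgO.
M(MgO) = 1×24.305 + 1×15.999 = 40.304 g/mol.
Mass of MgO per formula unit = 3.0500 × 40.304 = 122.927 g.
MgO wt% = 122.927 / 873.856 × 100 = 14.07%.

14.07 wt%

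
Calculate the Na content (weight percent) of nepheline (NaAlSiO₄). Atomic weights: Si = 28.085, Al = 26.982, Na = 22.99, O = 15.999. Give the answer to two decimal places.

16.18 weight percent

Formula mass = 1×22.99 + 1×26.982 + 1×28.085 + 4×15.999 = 142.053 g/mol, of which 22.990 g is Na.
So Na makes up 22.990/142.053 = 0.1618 of the mass, i.e. 16.18%.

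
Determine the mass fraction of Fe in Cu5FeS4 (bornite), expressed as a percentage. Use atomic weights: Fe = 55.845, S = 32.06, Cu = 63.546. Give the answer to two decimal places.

M(Cu5FeS4) = 501.815 g/mol.
Fe contributes 1 × 55.845 = 55.845 g per mole.
55.845/501.815 = 0.1113 → 11.13%.

11.13 wt%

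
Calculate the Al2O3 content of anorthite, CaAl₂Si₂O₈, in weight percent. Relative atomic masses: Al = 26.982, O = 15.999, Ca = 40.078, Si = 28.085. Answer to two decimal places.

36.65 wt%

Formula mass = 278.204 g/mol.
2 Al → 1.0000 mol Al2O3 per formula unit; M(Al2O3) = 101.961, so Al2O3 mass = 101.961 g.
101.961/278.204 × 100 = 36.65 wt%.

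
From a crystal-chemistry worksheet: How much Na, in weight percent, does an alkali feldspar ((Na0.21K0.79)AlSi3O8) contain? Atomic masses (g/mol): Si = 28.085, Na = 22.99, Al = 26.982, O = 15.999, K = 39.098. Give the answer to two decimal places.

M((Na0.21K0.79)AlSi3O8) = 274.944 g/mol.
Na contributes 0.21 × 22.99 = 4.828 g per mole.
4.828/274.944 = 0.0176 → 1.76%.

1.76 weight percent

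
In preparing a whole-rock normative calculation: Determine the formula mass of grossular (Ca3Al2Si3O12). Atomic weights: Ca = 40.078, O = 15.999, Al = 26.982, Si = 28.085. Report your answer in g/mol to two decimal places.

450.44 g/mol

The formula mass is the sum 3*40.078 + 2*26.982 + 3*28.085 + 12*15.999.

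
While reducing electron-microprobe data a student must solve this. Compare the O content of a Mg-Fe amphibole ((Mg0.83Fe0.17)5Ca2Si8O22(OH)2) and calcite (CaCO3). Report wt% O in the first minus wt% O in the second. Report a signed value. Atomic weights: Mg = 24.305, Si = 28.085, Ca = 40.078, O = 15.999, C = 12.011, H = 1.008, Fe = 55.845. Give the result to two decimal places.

-2.20 percentage points

M((Mg0.83Fe0.17)5Ca2Si8O22(OH)2) = 839.162 g/mol, so wt% O = 383.976/839.162 × 100 = 45.76%.
M(CaCO3) = 100.086 g/mol, so wt% O = 47.997/100.086 × 100 = 47.96%.
45.76 − 47.96 = -2.20 pp.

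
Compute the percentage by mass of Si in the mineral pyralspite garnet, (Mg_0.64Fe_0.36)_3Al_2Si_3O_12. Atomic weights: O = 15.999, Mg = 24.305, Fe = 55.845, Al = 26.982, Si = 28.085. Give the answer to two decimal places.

19.27 mass %

Molar mass of (Mg_0.64Fe_0.36)_3Al_2Si_3O_12: 1.92×24.305 + 1.08×55.845 + 2×26.982 + 3×28.085 + 12×15.999 = 437.185 g/mol.
Mass of Si per formula unit: 3 × 28.085 = 84.255 g.
Weight fraction Si = 84.255 / 437.185 = 0.1927.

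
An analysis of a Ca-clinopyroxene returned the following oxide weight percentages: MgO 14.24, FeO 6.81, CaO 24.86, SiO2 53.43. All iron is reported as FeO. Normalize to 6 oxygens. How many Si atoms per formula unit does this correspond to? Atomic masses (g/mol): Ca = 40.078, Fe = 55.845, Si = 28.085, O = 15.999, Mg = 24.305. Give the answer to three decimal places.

1.998 Si apfu

MgO: 14.24/40.304 = 0.35331 mol → 0.35331 mol Mg, 0.35331 mol O.
FeO: 6.81/71.844 = 0.09479 mol → 0.09479 mol Fe, 0.09479 mol O.
CaO: 24.86/56.077 = 0.44332 mol → 0.44332 mol Ca, 0.44332 mol O.
SiO2: 53.43/60.083 = 0.88927 mol → 0.88927 mol Si, 1.77854 mol O.
Total oxygen = 2.66996 mol. Normalization factor = 6/2.66996 = 2.24722.
Si per 6 O = 0.88927 × 2.24722 = 1.998.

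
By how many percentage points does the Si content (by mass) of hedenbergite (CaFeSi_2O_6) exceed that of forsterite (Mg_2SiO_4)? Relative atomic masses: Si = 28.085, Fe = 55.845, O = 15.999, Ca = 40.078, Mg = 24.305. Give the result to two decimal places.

First mineral: 56.170 g Si in 248.087 g formula = 22.64 wt% Si.
Second mineral: 28.085 g Si in 140.691 g formula = 19.96 wt% Si.
22.64% − 19.96% gives a difference of 2.68 percentage points.

2.68 percentage points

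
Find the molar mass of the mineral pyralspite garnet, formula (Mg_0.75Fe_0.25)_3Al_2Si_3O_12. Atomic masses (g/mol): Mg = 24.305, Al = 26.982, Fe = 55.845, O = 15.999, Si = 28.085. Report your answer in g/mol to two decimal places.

The formula mass is the sum 2.25·24.305 + 0.75·55.845 + 2·26.982 + 3·28.085 + 12·15.999.

426.78 g/mol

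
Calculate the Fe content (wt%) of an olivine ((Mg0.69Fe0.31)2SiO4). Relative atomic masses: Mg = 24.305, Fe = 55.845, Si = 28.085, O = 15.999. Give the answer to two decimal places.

Molar mass of (Mg0.69Fe0.31)2SiO4: 1.38*24.305 + 0.62*55.845 + 1*28.085 + 4*15.999 = 160.246 g/mol.
Mass of Fe per formula unit: 0.62 × 55.845 = 34.624 g.
Weight fraction Fe = 34.624 / 160.246 = 0.2161.

21.61 wt%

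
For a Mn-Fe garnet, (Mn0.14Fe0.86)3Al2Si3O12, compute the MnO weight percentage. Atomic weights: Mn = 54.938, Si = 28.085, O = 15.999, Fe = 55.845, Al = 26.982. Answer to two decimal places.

5.99 wt%

Molar mass of (Mn0.14Fe0.86)3Al2Si3O12 = 0.42*54.938 + 2.58*55.845 + 2*26.982 + 3*28.085 + 12*15.999 = 497.361 g/mol.
Each formula unit contains 0.42 Mn, equivalent to 0.42/1 = 0.4200 mol MnO.
M(MnO) = 1×54.938 + 1×15.999 = 70.937 g/mol.
Mass of MnO per formula unit = 0.4200 × 70.937 = 29.794 g.
MnO wt% = 29.794 / 497.361 × 100 = 5.99%.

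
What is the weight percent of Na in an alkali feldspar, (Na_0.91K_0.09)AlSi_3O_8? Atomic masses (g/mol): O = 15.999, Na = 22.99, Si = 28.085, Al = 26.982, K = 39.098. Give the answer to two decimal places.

7.93 weight percent

Formula mass = 0.91×22.99 + 0.09×39.098 + 1×26.982 + 3×28.085 + 8×15.999 = 263.669 g/mol, of which 20.921 g is Na.
So Na makes up 20.921/263.669 = 0.0793 of the mass, i.e. 7.93%.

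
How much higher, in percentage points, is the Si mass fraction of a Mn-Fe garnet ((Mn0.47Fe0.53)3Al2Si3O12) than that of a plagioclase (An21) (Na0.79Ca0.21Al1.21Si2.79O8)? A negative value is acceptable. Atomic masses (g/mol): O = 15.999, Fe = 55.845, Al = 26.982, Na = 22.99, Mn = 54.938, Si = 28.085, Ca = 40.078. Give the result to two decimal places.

-12.53 percentage points

Si in (Mn0.47Fe0.53)3Al2Si3O12: molar mass 496.463 g/mol; 3×28.085 = 84.255 g → 16.97 wt%.
Si in Na0.79Ca0.21Al1.21Si2.79O8: molar mass 265.576 g/mol; 2.79×28.085 = 78.357 g → 29.50 wt%.
Difference = 16.97 − 29.50 = -12.53 percentage points.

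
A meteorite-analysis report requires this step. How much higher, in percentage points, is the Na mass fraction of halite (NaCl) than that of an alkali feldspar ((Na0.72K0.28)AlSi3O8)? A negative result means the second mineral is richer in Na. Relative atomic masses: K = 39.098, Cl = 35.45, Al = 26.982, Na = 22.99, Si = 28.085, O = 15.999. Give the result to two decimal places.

Na in NaCl: molar mass 58.440 g/mol; 1×22.99 = 22.990 g → 39.34 wt%.
Na in (Na0.72K0.28)AlSi3O8: molar mass 266.729 g/mol; 0.72×22.99 = 16.553 g → 6.21 wt%.
Difference = 39.34 − 6.21 = 33.13 percentage points.

33.13 percentage points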